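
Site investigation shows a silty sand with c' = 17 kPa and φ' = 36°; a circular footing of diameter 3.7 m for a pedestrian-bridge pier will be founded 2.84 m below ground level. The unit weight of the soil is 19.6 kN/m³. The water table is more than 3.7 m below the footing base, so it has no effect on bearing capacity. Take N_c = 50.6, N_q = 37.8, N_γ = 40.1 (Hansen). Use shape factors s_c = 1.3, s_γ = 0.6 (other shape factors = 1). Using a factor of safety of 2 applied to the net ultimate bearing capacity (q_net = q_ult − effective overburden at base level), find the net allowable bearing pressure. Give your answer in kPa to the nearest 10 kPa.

q_all(net) ≈ 2020 kPa

Overburden at base level: q = 19.6 × 2.84 = 55.664 kPa.
Cohesion term c·N_c·s_c = 17 × 50.6 × 1.3 = 1118.3 kPa; surcharge term q·N_q = 55.664 × 37.8 = 2104.1 kPa; self-weight term 0.5·γ·B·N_γ·s_γ = 0.5 × 19.6 × 3.7 × 40.1 × 0.6 = 872.42 kPa.
q_ult = 1118.3 + 2104.1 + 872.42 = 4094.8 kPa.
Net ultimate: q_net = 4094.8 − 55.664 = 4039.1 kPa.
q_all(net) = 4039.1 / 2 = 2019.6 kPa.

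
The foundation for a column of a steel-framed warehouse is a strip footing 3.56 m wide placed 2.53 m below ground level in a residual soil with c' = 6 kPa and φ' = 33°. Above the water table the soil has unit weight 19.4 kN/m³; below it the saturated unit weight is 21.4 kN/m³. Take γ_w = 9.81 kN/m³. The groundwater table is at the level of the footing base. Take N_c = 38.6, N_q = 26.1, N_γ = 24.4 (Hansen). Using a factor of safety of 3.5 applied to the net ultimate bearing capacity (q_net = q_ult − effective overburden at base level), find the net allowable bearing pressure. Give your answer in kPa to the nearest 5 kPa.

q = γ·D_f = 19.4 × 2.53 = 49.082 kPa.
For the ½γBN_γ term take γ' = 21.4 − 9.81 = 11.59 kN/m³ (soil below base is submerged).
c·N_c = 6 × 38.6 = 231.6 kPa
q·N_q = 49.082 × 26.1 = 1281 kPa
0.5·γ·B·N_γ = 0.5 × 11.59 × 3.56 × 24.4 = 503.38 kPa
q_ult = 231.6 + 1281 + 503.38 = 2016 kPa.
Net ultimate: q_net = 2016 − 49.082 = 1966.9 kPa.
q_all(net) = 1966.9 / 3.5 = 561.98 kPa.

q_all(net) ≈ 560 kPa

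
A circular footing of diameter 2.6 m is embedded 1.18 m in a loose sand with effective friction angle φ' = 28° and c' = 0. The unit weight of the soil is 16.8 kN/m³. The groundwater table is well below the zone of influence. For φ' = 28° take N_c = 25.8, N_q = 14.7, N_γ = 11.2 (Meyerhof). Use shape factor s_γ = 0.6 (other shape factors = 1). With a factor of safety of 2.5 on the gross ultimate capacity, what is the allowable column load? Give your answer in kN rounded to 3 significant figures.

P_all ≈ 931 kN

Overburden at base level: q = 16.8 × 1.18 = 19.824 kPa.
Surcharge term q·N_q = 19.824 × 14.7 = 291.41 kPa; self-weight term 0.5·γ·B·N_γ·s_γ = 0.5 × 16.8 × 2.6 × 11.2 × 0.6 = 146.76 kPa.
q_ult = 291.41 + 146.76 = 438.18 kPa.
Gross allowable pressure q_all = 438.18 / 2.5 = 175.27 kPa.
Footing area = 5.3093 m², so allowable column load = 175.27 × 5.3093 = 930.57 kN.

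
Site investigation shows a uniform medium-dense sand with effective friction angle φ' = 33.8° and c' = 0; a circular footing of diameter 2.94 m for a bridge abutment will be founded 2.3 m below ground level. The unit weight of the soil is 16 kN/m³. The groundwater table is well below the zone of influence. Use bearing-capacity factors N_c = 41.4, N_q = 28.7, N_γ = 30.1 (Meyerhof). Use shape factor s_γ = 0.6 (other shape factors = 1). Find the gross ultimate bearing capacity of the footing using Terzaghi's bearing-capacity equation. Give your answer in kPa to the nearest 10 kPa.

q_ult ≈ 1480 kPa

Effective surcharge at the founding depth q = γ·D_f = 16 × 2.3 = 36.8 kPa.
q_ult = q·N_q + 0.5·γ·B·N_γ·s_γ
     = 36.8 × 28.7 + 0.5 × 16 × 2.94 × 30.1 × 0.6
     = 1056.2 + 424.77 = 1480.9 kPa.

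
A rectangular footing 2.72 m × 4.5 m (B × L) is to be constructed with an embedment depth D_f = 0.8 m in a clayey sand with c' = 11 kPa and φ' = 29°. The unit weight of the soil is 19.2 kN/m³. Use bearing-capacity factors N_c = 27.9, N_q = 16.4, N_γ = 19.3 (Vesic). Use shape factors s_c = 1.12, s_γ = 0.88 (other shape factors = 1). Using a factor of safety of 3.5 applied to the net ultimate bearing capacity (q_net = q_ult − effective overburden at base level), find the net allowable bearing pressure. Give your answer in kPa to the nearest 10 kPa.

q = γ·D_f = 19.2 × 0.8 = 15.36 kPa.
c·N_c·s_c = 11 × 27.9 × 1.12 = 343.73 kPa
q·N_q = 15.36 × 16.4 = 251.9 kPa
0.5·γ·B·N_γ·s_γ = 0.5 × 19.2 × 2.72 × 19.3 × 0.88 = 443.49 kPa
q_ult = 343.73 + 251.9 + 443.49 = 1039.1 kPa.
Net ultimate: q_net = 1039.1 − 15.36 = 1023.8 kPa.
q_all(net) = 1023.8 / 3.5 = 292.5 kPa.

q_all(net) ≈ 290 kPa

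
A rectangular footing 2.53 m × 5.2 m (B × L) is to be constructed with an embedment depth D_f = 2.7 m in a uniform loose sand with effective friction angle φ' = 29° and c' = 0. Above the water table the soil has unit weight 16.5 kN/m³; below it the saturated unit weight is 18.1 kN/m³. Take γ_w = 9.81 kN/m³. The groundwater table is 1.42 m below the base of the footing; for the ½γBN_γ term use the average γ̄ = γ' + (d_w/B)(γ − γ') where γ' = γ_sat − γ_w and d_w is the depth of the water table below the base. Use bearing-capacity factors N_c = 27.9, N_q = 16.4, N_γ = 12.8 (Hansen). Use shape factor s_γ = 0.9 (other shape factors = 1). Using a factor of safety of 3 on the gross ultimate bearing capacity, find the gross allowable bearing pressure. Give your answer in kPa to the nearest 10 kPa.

q_all ≈ 310 kPa

Overburden at base level: q = 16.5 × 2.7 = 44.55 kPa.
The water table is 1.42 m below the base (< B = 2.53 m), so the ½γBN_γ term uses γ̄ = γ' + (d_w/B)(γ − γ') = 8.29 + (1.42/2.53)(16.5 − 8.29) = 12.898 kN/m³.
Surcharge term q·N_q = 44.55 × 16.4 = 730.62 kPa; self-weight term 0.5·γ·B·N_γ·s_γ = 0.5 × 12.898 × 2.53 × 12.8 × 0.9 = 187.96 kPa.
q_ult = 730.62 + 187.96 = 918.58 kPa.
q_all = 918.58 / 3 = 306.19 kPa.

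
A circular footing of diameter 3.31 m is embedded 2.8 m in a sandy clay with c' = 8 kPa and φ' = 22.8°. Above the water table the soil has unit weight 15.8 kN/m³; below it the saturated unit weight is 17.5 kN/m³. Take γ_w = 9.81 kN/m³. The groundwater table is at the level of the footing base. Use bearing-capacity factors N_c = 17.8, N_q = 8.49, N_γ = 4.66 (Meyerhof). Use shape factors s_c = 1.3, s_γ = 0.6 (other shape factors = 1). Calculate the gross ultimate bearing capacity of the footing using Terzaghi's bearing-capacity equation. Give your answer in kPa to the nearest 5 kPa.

q = γ·D_f = 15.8 × 2.8 = 44.24 kPa.
For the ½γBN_γ term take γ' = 17.5 − 9.81 = 7.69 kN/m³ (soil below base is submerged).
c·N_c·s_c = 8 × 17.8 × 1.3 = 185.12 kPa
q·N_q = 44.24 × 8.49 = 375.6 kPa
0.5·γ·B·N_γ·s_γ = 0.5 × 7.69 × 3.31 × 4.66 × 0.6 = 35.585 kPa
q_ult = 185.12 + 375.6 + 35.585 = 596.3 kPa.

q_ult ≈ 595 kPa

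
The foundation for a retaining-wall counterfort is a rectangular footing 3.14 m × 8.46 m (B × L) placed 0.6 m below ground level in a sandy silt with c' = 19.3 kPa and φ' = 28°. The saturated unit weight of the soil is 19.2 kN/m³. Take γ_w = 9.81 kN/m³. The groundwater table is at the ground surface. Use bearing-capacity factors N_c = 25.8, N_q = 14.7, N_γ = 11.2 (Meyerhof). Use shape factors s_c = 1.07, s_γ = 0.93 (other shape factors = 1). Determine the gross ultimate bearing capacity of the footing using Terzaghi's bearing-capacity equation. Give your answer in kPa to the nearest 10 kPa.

q_ult ≈ 770 kPa

Water table at ground surface, so effective unit weight γ' = 19.2 − 9.81 = 9.39 kN/m³ is used throughout; overburden q = 9.39 × 0.6 = 5.634 kPa; the same γ' applies in the ½γBN_γ term.
Cohesion term c·N_c·s_c = 19.3 × 25.8 × 1.07 = 532.8 kPa; surcharge term q·N_q = 5.634 × 14.7 = 82.82 kPa; self-weight term 0.5·γ·B·N_γ·s_γ = 0.5 × 9.39 × 3.14 × 11.2 × 0.93 = 153.56 kPa.
q_ult = 532.8 + 82.82 + 153.56 = 769.17 kPa.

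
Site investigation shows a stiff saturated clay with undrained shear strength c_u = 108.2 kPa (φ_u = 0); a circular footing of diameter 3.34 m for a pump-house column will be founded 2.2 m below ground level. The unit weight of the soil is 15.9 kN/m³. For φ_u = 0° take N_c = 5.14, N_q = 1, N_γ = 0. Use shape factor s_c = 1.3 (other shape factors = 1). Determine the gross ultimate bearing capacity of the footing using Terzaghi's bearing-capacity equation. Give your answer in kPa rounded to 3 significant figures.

Overburden at base level: q = 15.9 × 2.2 = 34.98 kPa.
Cohesion term c·N_c·s_c = 108.2 × 5.14 × 1.3 = 722.99 kPa; surcharge term q·N_q = 34.98 × 1 = 34.98 kPa.
q_ult = 722.99 + 34.98 = 757.97 kPa.

q_ult ≈ 758 kPa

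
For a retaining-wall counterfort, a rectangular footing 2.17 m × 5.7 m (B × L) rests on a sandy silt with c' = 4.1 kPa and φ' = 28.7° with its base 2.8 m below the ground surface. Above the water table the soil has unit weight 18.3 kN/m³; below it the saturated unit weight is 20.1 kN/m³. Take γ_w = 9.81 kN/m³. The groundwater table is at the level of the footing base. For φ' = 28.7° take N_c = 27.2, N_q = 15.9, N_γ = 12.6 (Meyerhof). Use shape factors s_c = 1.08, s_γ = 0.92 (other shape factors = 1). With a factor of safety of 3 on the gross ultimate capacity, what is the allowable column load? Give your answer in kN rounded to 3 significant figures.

q = γ·D_f = 18.3 × 2.8 = 51.24 kPa.
For the ½γBN_γ term take γ' = 20.1 − 9.81 = 10.29 kN/m³ (soil below base is submerged).
c·N_c·s_c = 4.1 × 27.2 × 1.08 = 120.44 kPa
q·N_q = 51.24 × 15.9 = 814.72 kPa
0.5·γ·B·N_γ·s_γ = 0.5 × 10.29 × 2.17 × 12.6 × 0.92 = 129.42 kPa
q_ult = 120.44 + 814.72 + 129.42 = 1064.6 kPa.
Gross allowable pressure q_all = 1064.6 / 3 = 354.86 kPa.
Footing area = 12.369 m², so allowable column load = 354.86 × 12.369 = 4389.3 kN.

P_all ≈ 4390 kN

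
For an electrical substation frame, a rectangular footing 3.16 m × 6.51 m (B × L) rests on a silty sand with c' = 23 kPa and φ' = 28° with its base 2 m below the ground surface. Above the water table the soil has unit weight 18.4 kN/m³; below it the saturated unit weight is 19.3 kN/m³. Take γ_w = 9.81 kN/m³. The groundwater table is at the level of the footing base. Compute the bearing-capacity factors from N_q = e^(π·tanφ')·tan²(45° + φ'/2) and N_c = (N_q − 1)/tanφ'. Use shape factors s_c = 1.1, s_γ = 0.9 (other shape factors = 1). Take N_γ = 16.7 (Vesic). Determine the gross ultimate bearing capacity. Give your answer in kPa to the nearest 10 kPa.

tan28° = 0.5317, so N_q = e^(π×0.5317)·tan²(59°) = 5.314 × 2.77 = 14.72.
N_c = (14.72 − 1)/tan28° = 25.8.
Effective surcharge at the founding depth q = γ·D_f = 18.4 × 2 = 36.8 kPa.
The water table coincides with the base, so in the self-weight term γ → γ' = 9.49 kN/m³.
q_ult = c·N_c·s_c + q·N_q + 0.5·γ·B·N_γ·s_γ
     = 23 × 25.803 × 1.1 + 36.8 × 14.72 + 0.5 × 9.49 × 3.16 × 16.7 × 0.9
     = 652.82 + 541.69 + 225.36 = 1419.9 kPa.

q_ult ≈ 1420 kPa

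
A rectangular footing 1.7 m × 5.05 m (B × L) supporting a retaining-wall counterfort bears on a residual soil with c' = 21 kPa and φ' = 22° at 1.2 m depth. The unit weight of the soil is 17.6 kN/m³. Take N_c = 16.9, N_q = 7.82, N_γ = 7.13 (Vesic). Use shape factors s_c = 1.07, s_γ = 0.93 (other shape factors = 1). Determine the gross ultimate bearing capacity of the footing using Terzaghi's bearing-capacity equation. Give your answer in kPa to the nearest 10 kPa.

Effective surcharge at the founding depth q = γ·D_f = 17.6 × 1.2 = 21.12 kPa.
q_ult = c·N_c·s_c + q·N_q + 0.5·γ·B·N_γ·s_γ
     = 21 × 16.9 × 1.07 + 21.12 × 7.82 + 0.5 × 17.6 × 1.7 × 7.13 × 0.93
     = 379.74 + 165.16 + 99.198 = 644.1 kPa.

q_ult ≈ 640 kPa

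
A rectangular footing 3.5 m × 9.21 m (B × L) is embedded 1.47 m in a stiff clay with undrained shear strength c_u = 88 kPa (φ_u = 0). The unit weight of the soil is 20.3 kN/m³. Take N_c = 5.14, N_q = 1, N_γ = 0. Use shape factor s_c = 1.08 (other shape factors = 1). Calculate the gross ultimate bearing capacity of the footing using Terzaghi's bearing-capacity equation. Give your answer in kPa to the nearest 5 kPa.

q_ult ≈ 520 kPa

q = γ·D_f = 20.3 × 1.47 = 29.841 kPa.
c·N_c·s_c = 88 × 5.14 × 1.08 = 488.51 kPa
q·N_q = 29.841 × 1 = 29.841 kPa
q_ult = 488.51 + 29.841 = 518.35 kPa.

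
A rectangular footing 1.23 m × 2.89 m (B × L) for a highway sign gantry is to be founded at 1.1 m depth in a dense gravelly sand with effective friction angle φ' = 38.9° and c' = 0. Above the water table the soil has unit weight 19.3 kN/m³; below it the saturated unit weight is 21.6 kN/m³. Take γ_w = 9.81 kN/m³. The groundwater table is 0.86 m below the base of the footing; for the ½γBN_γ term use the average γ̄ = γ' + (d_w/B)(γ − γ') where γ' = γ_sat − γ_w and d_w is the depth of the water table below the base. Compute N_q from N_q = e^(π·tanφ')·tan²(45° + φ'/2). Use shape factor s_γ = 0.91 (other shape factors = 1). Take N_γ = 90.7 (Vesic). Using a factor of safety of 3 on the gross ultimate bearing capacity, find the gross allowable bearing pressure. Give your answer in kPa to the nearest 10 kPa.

q_all ≈ 680 kPa

N_q = e^(π·tan38.9°)·tan²(64.45°) = 55.2.
Overburden at base level: q = 19.3 × 1.1 = 21.23 kPa.
The water table is 0.86 m below the base (< B = 1.23 m), so the ½γBN_γ term uses γ̄ = γ' + (d_w/B)(γ − γ') = 11.79 + (0.86/1.23)(19.3 − 11.79) = 17.041 kN/m³.
Surcharge term q·N_q = 21.23 × 55.204 = 1172 kPa; self-weight term 0.5·γ·B·N_γ·s_γ = 0.5 × 17.041 × 1.23 × 90.7 × 0.91 = 865 kPa.
q_ult = 1172 + 865 = 2037 kPa.
q_all = 2037 / 3 = 678.99 kPa.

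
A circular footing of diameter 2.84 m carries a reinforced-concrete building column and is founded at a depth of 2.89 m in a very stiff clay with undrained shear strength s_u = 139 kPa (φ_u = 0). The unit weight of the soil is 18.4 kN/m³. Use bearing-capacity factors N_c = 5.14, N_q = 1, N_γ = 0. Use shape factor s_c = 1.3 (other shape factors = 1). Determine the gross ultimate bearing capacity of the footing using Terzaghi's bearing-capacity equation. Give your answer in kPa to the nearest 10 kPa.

q = γ·D_f = 18.4 × 2.89 = 53.176 kPa.
c·N_c·s_c = 139 × 5.14 × 1.3 = 928.8 kPa
q·N_q = 53.176 × 1 = 53.176 kPa
q_ult = 928.8 + 53.176 = 981.97 kPa.

q_ult ≈ 980 kPa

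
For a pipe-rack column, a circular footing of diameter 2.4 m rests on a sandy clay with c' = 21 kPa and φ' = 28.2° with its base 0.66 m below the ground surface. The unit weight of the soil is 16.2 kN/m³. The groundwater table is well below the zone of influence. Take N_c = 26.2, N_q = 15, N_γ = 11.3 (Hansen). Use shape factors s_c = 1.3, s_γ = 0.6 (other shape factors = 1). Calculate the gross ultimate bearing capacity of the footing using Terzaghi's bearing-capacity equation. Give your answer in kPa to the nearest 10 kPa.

Effective surcharge at the founding depth q = γ·D_f = 16.2 × 0.66 = 10.692 kPa.
q_ult = c·N_c·s_c + q·N_q + 0.5·γ·B·N_γ·s_γ
     = 21 × 26.2 × 1.3 + 10.692 × 15 + 0.5 × 16.2 × 2.4 × 11.3 × 0.6
     = 715.26 + 160.38 + 131.8 = 1007.4 kPa.

q_ult ≈ 1010 kPa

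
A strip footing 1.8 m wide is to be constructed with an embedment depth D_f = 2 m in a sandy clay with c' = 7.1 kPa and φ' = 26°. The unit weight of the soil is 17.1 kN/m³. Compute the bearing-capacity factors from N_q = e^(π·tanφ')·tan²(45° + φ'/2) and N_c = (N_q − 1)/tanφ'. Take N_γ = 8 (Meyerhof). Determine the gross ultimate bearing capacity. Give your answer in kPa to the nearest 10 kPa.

q_ult ≈ 690 kPa

tan26° = 0.4877, so N_q = e^(π×0.4877)·tan²(58°) = 4.629 × 2.561 = 11.85.
N_c = (11.85 − 1)/tan26° = 22.25.
Effective surcharge at the founding depth q = γ·D_f = 17.1 × 2 = 34.2 kPa.
q_ult = c·N_c + q·N_q + 0.5·γ·B·N_γ
     = 7.1 × 22.254 + 34.2 × 11.854 + 0.5 × 17.1 × 1.8 × 8
     = 158.01 + 405.41 + 123.12 = 686.54 kPa.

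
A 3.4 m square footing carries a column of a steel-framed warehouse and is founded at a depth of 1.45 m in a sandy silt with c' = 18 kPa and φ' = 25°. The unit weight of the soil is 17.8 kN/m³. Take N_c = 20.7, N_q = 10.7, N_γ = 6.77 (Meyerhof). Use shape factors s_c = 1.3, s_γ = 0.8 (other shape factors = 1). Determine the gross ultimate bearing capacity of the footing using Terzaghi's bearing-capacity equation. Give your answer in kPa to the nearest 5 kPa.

q_ult ≈ 925 kPa

Effective surcharge at the founding depth q = γ·D_f = 17.8 × 1.45 = 25.81 kPa.
q_ult = c·N_c·s_c + q·N_q + 0.5·γ·B·N_γ·s_γ
     = 18 × 20.7 × 1.3 + 25.81 × 10.7 + 0.5 × 17.8 × 3.4 × 6.77 × 0.8
     = 484.38 + 276.17 + 163.89 = 924.44 kPa.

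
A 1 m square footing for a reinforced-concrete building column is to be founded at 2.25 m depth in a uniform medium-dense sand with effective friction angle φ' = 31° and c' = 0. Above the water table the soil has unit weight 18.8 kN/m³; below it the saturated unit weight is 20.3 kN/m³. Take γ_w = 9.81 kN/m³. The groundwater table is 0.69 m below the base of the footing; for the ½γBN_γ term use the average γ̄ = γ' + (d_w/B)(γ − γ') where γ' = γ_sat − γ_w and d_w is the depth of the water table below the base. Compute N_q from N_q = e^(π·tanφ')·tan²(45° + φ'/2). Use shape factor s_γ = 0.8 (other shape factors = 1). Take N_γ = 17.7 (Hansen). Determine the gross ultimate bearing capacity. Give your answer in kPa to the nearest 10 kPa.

tan31° = 0.6009, so N_q = e^(π×0.6009)·tan²(60.5°) = 6.604 × 3.124 = 20.63.
q = γ·D_f = 18.8 × 2.25 = 42.3 kPa.
γ' = 10.49 kN/m³; averaging over the depth B below the base, γ̄ = γ' + (d_w/B)(γ − γ') = 16.224 kN/m³.
q·N_q = 42.3 × 20.631 = 872.68 kPa
0.5·γ·B·N_γ·s_γ = 0.5 × 16.224 × 1 × 17.7 × 0.8 = 114.87 kPa
q_ult = 872.68 + 114.87 = 987.55 kPa.

q_ult ≈ 990 kPa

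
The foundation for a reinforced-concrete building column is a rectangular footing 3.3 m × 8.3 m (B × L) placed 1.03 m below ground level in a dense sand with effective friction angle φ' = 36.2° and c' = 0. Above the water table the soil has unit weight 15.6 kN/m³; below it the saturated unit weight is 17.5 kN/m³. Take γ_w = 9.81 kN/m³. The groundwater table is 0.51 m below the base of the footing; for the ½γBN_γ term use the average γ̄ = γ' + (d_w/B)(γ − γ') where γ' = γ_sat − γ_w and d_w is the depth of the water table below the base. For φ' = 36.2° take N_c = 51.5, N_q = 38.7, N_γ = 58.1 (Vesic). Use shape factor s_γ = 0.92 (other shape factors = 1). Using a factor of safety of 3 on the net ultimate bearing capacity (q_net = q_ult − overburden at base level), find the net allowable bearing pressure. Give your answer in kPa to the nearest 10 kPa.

Effective surcharge at the founding depth q = γ·D_f = 15.6 × 1.03 = 16.068 kPa.
With d_w = 0.51 m < B, γ̄ = 7.69 + (0.51/3.3) × (15.6 − 7.69) = 8.9125 kN/m³.
q_ult = q·N_q + 0.5·γ·B·N_γ·s_γ
     = 16.068 × 38.7 + 0.5 × 8.9125 × 3.3 × 58.1 × 0.92
     = 621.83 + 786.04 = 1407.9 kPa.
q_net = 1407.9 − 16.068 = 1391.8 kPa.
q_all(net) = 1391.8 / 3 = 463.93 kPa.

q_all(net) ≈ 460 kPa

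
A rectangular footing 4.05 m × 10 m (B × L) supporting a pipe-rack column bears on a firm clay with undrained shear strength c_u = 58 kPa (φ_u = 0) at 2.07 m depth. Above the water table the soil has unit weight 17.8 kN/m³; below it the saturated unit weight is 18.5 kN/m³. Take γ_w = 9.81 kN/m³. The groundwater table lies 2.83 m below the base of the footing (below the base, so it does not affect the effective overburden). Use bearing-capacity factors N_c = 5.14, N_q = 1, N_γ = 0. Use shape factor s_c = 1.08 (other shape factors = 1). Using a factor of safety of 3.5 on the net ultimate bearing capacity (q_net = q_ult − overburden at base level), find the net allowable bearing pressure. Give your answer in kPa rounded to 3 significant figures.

q_all(net) ≈ 92 kPa

q = γ·D_f = 17.8 × 2.07 = 36.846 kPa.
c·N_c·s_c = 58 × 5.14 × 1.08 = 321.97 kPa
q·N_q = 36.846 × 1 = 36.846 kPa
q_ult = 321.97 + 36.846 = 358.82 kPa.
q_net = 358.82 − 36.846 = 321.97 kPa.
q_all(net) = 321.97 / 3.5 = 91.991 kPa.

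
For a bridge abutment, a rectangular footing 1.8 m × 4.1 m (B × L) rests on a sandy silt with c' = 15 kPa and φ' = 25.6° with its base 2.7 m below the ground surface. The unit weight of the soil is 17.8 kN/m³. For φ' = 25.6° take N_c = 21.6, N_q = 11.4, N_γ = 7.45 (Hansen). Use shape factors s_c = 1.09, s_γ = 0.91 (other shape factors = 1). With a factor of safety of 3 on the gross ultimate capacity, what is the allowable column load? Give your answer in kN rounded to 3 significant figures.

q = γ·D_f = 17.8 × 2.7 = 48.06 kPa.
c·N_c·s_c = 15 × 21.6 × 1.09 = 353.16 kPa
q·N_q = 48.06 × 11.4 = 547.88 kPa
0.5·γ·B·N_γ·s_γ = 0.5 × 17.8 × 1.8 × 7.45 × 0.91 = 108.61 kPa
q_ult = 353.16 + 547.88 + 108.61 = 1009.7 kPa.
Gross allowable pressure q_all = 1009.7 / 3 = 336.55 kPa.
Footing area = 7.38 m², so allowable column load = 336.55 × 7.38 = 2483.7 kN.

P_all ≈ 2480 kN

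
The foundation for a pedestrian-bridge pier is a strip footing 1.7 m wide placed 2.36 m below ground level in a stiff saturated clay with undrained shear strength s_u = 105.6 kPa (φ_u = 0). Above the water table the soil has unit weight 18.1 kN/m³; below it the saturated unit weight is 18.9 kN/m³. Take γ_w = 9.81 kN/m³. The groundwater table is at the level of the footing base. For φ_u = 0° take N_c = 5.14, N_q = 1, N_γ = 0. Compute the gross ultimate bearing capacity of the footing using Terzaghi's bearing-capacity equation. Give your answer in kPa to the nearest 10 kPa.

q_ult ≈ 590 kPa

Overburden at base level: q = 18.1 × 2.36 = 42.716 kPa.
Cohesion term c·N_c = 105.6 × 5.14 = 542.78 kPa; surcharge term q·N_q = 42.716 × 1 = 42.716 kPa.
q_ult = 542.78 + 42.716 = 585.5 kPa.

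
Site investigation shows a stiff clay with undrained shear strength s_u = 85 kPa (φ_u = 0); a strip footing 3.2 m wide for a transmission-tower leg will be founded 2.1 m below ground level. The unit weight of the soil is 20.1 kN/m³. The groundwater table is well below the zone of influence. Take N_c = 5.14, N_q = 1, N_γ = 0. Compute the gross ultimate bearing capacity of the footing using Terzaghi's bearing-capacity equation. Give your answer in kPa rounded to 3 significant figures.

q_ult ≈ 479 kPa

q = γ·D_f = 20.1 × 2.1 = 42.21 kPa.
c·N_c = 85 × 5.14 = 436.9 kPa
q·N_q = 42.21 × 1 = 42.21 kPa
q_ult = 436.9 + 42.21 = 479.11 kPa.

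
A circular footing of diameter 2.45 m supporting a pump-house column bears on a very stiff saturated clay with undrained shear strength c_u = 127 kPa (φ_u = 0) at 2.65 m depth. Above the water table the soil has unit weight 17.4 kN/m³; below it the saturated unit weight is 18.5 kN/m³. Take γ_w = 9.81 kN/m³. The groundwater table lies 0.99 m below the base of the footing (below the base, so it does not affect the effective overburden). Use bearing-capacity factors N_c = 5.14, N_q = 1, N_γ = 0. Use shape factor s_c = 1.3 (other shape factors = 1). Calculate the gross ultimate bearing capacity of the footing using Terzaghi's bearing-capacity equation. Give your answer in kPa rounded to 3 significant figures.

q_ult ≈ 895 kPa

Effective surcharge at the founding depth q = γ·D_f = 17.4 × 2.65 = 46.11 kPa.
q_ult = c·N_c·s_c + q·N_q
     = 127 × 5.14 × 1.3 + 46.11 × 1
     = 848.61 + 46.11 = 894.72 kPa.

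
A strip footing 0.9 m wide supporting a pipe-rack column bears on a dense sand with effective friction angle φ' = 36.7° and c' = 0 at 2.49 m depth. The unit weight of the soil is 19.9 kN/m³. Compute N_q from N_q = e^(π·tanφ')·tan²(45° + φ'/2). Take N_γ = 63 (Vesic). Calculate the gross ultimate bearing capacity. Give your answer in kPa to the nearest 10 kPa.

tan36.7° = 0.7454, so N_q = e^(π×0.7454)·tan²(63.35°) = 10.399 × 3.97 = 41.29.
Overburden at base level: q = 19.9 × 2.49 = 49.551 kPa.
Surcharge term q·N_q = 49.551 × 41.288 = 2045.8 kPa; self-weight term 0.5·γ·B·N_γ = 0.5 × 19.9 × 0.9 × 63 = 564.16 kPa.
q_ult = 2045.8 + 564.16 = 2610 kPa.

q_ult ≈ 2610 kPa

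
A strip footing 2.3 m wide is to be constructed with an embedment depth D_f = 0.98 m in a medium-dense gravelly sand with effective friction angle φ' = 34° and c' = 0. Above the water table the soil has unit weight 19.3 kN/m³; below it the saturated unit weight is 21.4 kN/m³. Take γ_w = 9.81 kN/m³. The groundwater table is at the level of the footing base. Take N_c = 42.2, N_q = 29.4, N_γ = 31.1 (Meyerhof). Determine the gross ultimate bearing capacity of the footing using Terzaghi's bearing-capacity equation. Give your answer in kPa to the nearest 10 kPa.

q = γ·D_f = 19.3 × 0.98 = 18.914 kPa.
For the ½γBN_γ term take γ' = 21.4 − 9.81 = 11.59 kN/m³ (soil below base is submerged).
q·N_q = 18.914 × 29.4 = 556.07 kPa
0.5·γ·B·N_γ = 0.5 × 11.59 × 2.3 × 31.1 = 414.52 kPa
q_ult = 556.07 + 414.52 = 970.59 kPa.

q_ult ≈ 970 kPa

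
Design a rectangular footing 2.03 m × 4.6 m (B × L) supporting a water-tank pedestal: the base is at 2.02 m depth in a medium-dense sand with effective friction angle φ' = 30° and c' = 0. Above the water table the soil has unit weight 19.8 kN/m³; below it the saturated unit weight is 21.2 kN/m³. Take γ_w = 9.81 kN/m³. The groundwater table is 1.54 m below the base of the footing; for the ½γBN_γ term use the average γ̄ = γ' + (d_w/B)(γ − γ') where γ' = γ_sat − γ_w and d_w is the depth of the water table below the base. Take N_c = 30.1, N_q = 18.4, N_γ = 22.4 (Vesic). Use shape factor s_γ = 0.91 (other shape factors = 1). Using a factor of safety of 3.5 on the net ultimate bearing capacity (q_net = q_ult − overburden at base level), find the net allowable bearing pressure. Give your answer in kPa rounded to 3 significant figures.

q_all(net) ≈ 304 kPa

q = γ·D_f = 19.8 × 2.02 = 39.996 kPa.
γ' = 11.39 kN/m³; averaging over the depth B below the base, γ̄ = γ' + (d_w/B)(γ − γ') = 17.77 kN/m³.
q·N_q = 39.996 × 18.4 = 735.93 kPa
0.5·γ·B·N_γ·s_γ = 0.5 × 17.77 × 2.03 × 22.4 × 0.91 = 367.66 kPa
q_ult = 735.93 + 367.66 = 1103.6 kPa.
q_net = 1103.6 − 39.996 = 1063.6 kPa.
q_all(net) = 1063.6 / 3.5 = 303.88 kPa.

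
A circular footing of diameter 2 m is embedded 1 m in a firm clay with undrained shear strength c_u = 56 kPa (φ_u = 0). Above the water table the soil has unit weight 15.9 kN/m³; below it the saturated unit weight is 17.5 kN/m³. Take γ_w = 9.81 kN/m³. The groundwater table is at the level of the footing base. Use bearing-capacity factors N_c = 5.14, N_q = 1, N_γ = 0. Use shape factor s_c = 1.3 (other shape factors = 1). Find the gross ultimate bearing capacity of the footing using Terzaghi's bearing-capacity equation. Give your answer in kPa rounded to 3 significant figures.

q_ult ≈ 390 kPa

q = γ·D_f = 15.9 × 1 = 15.9 kPa.
c·N_c·s_c = 56 × 5.14 × 1.3 = 374.19 kPa
q·N_q = 15.9 × 1 = 15.9 kPa
q_ult = 374.19 + 15.9 = 390.09 kPa.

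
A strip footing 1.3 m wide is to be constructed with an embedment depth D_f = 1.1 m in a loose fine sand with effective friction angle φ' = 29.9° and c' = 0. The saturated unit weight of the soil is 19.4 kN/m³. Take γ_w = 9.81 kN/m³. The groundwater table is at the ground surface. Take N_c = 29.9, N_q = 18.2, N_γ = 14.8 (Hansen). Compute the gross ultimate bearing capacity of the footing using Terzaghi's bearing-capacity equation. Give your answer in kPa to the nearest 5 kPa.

Water table at ground surface, so effective unit weight γ' = 19.4 − 9.81 = 9.59 kN/m³ is used throughout; overburden q = 9.59 × 1.1 = 10.549 kPa; the same γ' applies in the ½γBN_γ term.
Surcharge term q·N_q = 10.549 × 18.2 = 191.99 kPa; self-weight term 0.5·γ·B·N_γ = 0.5 × 9.59 × 1.3 × 14.8 = 92.256 kPa.
q_ult = 191.99 + 92.256 = 284.25 kPa.

q_ult ≈ 285 kPa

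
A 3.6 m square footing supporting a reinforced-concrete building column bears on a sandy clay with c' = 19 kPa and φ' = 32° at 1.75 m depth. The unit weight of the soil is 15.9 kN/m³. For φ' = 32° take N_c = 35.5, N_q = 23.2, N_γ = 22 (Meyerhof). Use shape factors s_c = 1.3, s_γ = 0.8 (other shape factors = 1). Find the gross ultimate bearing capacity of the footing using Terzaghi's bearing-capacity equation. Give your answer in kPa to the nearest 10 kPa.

Effective surcharge at the founding depth q = γ·D_f = 15.9 × 1.75 = 27.825 kPa.
q_ult = c·N_c·s_c + q·N_q + 0.5·γ·B·N_γ·s_γ
     = 19 × 35.5 × 1.3 + 27.825 × 23.2 + 0.5 × 15.9 × 3.6 × 22 × 0.8
     = 876.85 + 645.54 + 503.71 = 2026.1 kPa.

q_ult ≈ 2030 kPa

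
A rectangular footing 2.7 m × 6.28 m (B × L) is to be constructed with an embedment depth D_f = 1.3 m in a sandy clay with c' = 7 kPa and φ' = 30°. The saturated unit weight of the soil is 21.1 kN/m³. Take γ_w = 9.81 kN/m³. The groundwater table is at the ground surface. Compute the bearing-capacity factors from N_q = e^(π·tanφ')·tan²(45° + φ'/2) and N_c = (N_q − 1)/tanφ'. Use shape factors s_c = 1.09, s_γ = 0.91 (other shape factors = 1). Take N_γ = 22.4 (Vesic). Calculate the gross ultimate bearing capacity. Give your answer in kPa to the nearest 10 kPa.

tan30° = 0.5774, so N_q = e^(π×0.5774)·tan²(60°) = 6.134 × 3.0 = 18.4.
N_c = (18.4 − 1)/tan30° = 30.14.
With the water table at the surface the whole profile is submerged: γ' = 21.1 − 9.81 = 11.29 kN/m³, so q = γ'·D_f = 14.677 kPa; the same γ' applies in the ½γBN_γ term.
q_ult = c·N_c·s_c + q·N_q + 0.5·γ·B·N_γ·s_γ
     = 7 × 30.14 × 1.09 + 14.677 × 18.401 + 0.5 × 11.29 × 2.7 × 22.4 × 0.91
     = 229.97 + 270.07 + 310.68 = 810.72 kPa.

q_ult ≈ 810 kPa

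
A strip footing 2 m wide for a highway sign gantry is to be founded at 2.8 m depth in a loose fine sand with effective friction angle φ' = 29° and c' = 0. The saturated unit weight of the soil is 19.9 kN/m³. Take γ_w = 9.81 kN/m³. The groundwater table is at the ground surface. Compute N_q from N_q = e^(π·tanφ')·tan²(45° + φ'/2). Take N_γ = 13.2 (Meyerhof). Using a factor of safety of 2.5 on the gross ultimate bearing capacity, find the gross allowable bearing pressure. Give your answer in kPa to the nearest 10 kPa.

N_q = e^(π·tan29°)·tan²(59.5°) = 16.44.
Water table at ground surface, so effective unit weight γ' = 19.9 − 9.81 = 10.09 kN/m³ is used throughout; overburden q = 10.09 × 2.8 = 28.252 kPa; the same γ' applies in the ½γBN_γ term.
Surcharge term q·N_q = 28.252 × 16.443 = 464.56 kPa; self-weight term 0.5·γ·B·N_γ = 0.5 × 10.09 × 2 × 13.2 = 133.19 kPa.
q_ult = 464.56 + 133.19 = 597.74 kPa.
q_all = 597.74 / 2.5 = 239.1 kPa.

q_all ≈ 240 kPa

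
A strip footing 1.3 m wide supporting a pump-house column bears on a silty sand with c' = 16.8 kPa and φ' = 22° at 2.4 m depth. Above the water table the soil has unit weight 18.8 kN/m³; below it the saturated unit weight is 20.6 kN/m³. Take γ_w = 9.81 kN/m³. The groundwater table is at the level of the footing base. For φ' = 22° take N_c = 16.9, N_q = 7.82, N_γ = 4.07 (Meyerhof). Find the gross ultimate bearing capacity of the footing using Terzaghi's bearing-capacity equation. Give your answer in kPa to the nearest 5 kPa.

Overburden at base level: q = 18.8 × 2.4 = 45.12 kPa.
Below the base the soil is submerged, so the ½γBN_γ term uses γ' = 20.6 − 9.81 = 10.79 kN/m³.
Cohesion term c·N_c = 16.8 × 16.9 = 283.92 kPa; surcharge term q·N_q = 45.12 × 7.82 = 352.84 kPa; self-weight term 0.5·γ·B·N_γ = 0.5 × 10.79 × 1.3 × 4.07 = 28.545 kPa.
q_ult = 283.92 + 352.84 + 28.545 = 665.3 kPa.

q_ult ≈ 665 kPa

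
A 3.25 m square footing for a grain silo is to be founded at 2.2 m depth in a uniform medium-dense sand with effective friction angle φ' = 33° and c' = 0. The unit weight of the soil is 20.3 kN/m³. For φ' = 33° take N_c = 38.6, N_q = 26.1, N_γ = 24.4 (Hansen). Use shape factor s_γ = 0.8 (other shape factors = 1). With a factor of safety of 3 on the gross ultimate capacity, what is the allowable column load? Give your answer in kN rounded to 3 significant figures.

P_all ≈ 6370 kN

Overburden at base level: q = 20.3 × 2.2 = 44.66 kPa.
Surcharge term q·N_q = 44.66 × 26.1 = 1165.6 kPa; self-weight term 0.5·γ·B·N_γ·s_γ = 0.5 × 20.3 × 3.25 × 24.4 × 0.8 = 643.92 kPa.
q_ult = 1165.6 + 643.92 = 1809.5 kPa.
Gross allowable pressure q_all = 1809.5 / 3 = 603.18 kPa.
Footing area = 10.5625 m², so allowable column load = 603.18 × 10.5625 = 6371.1 kN.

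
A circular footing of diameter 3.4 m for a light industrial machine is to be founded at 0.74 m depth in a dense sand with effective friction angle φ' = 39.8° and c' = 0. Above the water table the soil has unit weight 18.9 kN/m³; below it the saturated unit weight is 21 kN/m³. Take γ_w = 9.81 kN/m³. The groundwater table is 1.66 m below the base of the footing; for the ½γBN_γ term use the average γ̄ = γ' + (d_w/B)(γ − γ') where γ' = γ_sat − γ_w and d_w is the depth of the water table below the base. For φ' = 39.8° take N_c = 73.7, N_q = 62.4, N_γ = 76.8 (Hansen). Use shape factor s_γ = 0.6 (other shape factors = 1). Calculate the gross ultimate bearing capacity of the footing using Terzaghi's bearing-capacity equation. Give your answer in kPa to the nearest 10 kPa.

Overburden at base level: q = 18.9 × 0.74 = 13.986 kPa.
The water table is 1.66 m below the base (< B = 3.4 m), so the ½γBN_γ term uses γ̄ = γ' + (d_w/B)(γ − γ') = 11.19 + (1.66/3.4)(18.9 − 11.19) = 14.954 kN/m³.
Surcharge term q·N_q = 13.986 × 62.4 = 872.73 kPa; self-weight term 0.5·γ·B·N_γ·s_γ = 0.5 × 14.954 × 3.4 × 76.8 × 0.6 = 1171.5 kPa.
q_ult = 872.73 + 1171.5 = 2044.2 kPa.

q_ult ≈ 2040 kPa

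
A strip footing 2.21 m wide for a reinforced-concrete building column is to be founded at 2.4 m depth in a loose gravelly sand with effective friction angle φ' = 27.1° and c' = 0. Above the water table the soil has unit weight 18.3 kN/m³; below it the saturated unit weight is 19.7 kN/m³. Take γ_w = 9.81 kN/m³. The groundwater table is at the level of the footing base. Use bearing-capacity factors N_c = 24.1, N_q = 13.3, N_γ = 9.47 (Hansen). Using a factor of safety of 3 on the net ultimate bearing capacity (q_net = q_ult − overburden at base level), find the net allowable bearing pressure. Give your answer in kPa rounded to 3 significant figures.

q_all(net) ≈ 215 kPa

Overburden at base level: q = 18.3 × 2.4 = 43.92 kPa.
Below the base the soil is submerged, so the ½γBN_γ term uses γ' = 19.7 − 9.81 = 9.89 kN/m³.
Surcharge term q·N_q = 43.92 × 13.3 = 584.14 kPa; self-weight term 0.5·γ·B·N_γ = 0.5 × 9.89 × 2.21 × 9.47 = 103.49 kPa.
q_ult = 584.14 + 103.49 = 687.63 kPa.
q_net = 687.63 − 43.92 = 643.71 kPa.
q_all(net) = 643.71 / 3 = 214.57 kPa.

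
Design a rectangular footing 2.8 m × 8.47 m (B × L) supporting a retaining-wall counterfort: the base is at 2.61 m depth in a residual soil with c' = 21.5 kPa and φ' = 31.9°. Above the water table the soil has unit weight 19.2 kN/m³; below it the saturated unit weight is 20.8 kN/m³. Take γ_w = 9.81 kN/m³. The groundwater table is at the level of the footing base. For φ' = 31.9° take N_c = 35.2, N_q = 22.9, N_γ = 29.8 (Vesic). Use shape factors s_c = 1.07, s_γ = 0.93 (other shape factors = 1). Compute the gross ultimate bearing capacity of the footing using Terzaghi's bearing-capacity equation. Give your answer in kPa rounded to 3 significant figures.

q_ult ≈ 2380 kPa

Effective surcharge at the founding depth q = γ·D_f = 19.2 × 2.61 = 50.112 kPa.
The water table coincides with the base, so in the self-weight term γ → γ' = 10.99 kN/m³.
q_ult = c·N_c·s_c + q·N_q + 0.5·γ·B·N_γ·s_γ
     = 21.5 × 35.2 × 1.07 + 50.112 × 22.9 + 0.5 × 10.99 × 2.8 × 29.8 × 0.93
     = 809.78 + 1147.6 + 426.41 = 2383.7 kPa.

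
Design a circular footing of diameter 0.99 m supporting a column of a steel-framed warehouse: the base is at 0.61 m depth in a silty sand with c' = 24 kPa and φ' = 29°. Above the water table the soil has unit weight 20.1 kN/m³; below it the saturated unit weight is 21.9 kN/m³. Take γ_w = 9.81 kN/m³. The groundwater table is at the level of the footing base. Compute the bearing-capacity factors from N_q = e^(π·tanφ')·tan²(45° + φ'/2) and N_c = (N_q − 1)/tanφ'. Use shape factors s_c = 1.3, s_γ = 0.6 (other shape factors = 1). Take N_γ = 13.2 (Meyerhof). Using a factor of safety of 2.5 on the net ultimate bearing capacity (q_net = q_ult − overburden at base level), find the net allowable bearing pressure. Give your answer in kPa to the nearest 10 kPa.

q_all(net) ≈ 440 kPa

N_q = e^(π·tan29°)·tan²(59.5°) = 16.44; N_c = (N_q − 1)/tanφ' = 27.86.
Overburden at base level: q = 20.1 × 0.61 = 12.261 kPa.
Below the base the soil is submerged, so the ½γBN_γ term uses γ' = 21.9 − 9.81 = 12.09 kN/m³.
Cohesion term c·N_c·s_c = 24 × 27.86 × 1.3 = 869.25 kPa; surcharge term q·N_q = 12.261 × 16.443 = 201.61 kPa; self-weight term 0.5·γ·B·N_γ·s_γ = 0.5 × 12.09 × 0.99 × 13.2 × 0.6 = 47.398 kPa.
q_ult = 869.25 + 201.61 + 47.398 = 1118.3 kPa.
q_net = 1118.3 − 12.261 = 1106 kPa.
q_all(net) = 1106 / 2.5 = 442.4 kPa.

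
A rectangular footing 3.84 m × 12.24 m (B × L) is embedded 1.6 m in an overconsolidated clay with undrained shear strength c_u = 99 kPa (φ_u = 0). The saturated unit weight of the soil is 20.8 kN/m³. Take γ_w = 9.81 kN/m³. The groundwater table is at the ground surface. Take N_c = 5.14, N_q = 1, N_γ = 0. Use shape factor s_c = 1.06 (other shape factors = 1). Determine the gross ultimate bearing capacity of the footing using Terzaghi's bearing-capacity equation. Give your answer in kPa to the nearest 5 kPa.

γ' = 20.8 − 9.81 = 10.99 kN/m³ (submerged throughout). q = 10.99 × 1.6 = 17.584 kPa.
c·N_c·s_c = 99 × 5.14 × 1.06 = 539.39 kPa
q·N_q = 17.584 × 1 = 17.584 kPa
q_ult = 539.39 + 17.584 = 556.98 kPa.

q_ult ≈ 555 kPa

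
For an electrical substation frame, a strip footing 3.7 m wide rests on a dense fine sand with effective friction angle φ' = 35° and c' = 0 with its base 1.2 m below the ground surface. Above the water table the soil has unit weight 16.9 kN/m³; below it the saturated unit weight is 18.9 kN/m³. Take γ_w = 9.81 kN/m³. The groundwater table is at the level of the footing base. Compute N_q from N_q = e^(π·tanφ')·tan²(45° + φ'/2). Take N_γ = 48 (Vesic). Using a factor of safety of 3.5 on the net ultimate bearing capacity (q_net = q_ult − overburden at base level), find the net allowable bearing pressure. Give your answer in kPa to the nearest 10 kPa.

N_q = e^(π·tan35°)·tan²(62.5°) = 33.3.
Overburden at base level: q = 16.9 × 1.2 = 20.28 kPa.
Below the base the soil is submerged, so the ½γBN_γ term uses γ' = 18.9 − 9.81 = 9.09 kN/m³.
Surcharge term q·N_q = 20.28 × 33.296 = 675.24 kPa; self-weight term 0.5·γ·B·N_γ = 0.5 × 9.09 × 3.7 × 48 = 807.19 kPa.
q_ult = 675.24 + 807.19 = 1482.4 kPa.
q_net = 1482.4 − 20.28 = 1462.2 kPa.
q_all(net) = 1462.2 / 3.5 = 417.76 kPa.

q_all(net) ≈ 420 kPa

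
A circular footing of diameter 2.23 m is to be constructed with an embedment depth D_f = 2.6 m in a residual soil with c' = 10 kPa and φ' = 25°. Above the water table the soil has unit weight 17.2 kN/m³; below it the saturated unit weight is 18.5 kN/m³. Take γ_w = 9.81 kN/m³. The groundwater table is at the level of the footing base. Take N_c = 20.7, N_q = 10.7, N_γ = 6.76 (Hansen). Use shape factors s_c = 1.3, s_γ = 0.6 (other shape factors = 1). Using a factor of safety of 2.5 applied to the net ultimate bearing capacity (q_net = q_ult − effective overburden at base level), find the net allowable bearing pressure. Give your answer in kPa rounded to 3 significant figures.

q = γ·D_f = 17.2 × 2.6 = 44.72 kPa.
For the ½γBN_γ term take γ' = 18.5 − 9.81 = 8.69 kN/m³ (soil below base is submerged).
c·N_c·s_c = 10 × 20.7 × 1.3 = 269.1 kPa
q·N_q = 44.72 × 10.7 = 478.5 kPa
0.5·γ·B·N_γ·s_γ = 0.5 × 8.69 × 2.23 × 6.76 × 0.6 = 39.3 kPa
q_ult = 269.1 + 478.5 + 39.3 = 786.9 kPa.
Net ultimate: q_net = 786.9 − 44.72 = 742.18 kPa.
q_all(net) = 742.18 / 2.5 = 296.87 kPa.

q_all(net) ≈ 297 kPa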